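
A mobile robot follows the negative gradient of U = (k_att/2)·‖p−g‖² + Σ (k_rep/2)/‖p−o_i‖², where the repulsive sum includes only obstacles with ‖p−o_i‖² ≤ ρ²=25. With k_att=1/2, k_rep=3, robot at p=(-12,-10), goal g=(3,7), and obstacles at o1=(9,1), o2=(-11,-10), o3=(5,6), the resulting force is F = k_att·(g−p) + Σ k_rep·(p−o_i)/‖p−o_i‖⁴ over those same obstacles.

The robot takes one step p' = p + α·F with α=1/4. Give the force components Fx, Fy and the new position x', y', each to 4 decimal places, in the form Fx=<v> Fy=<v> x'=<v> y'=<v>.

Fx=4.5000 Fy=8.5000 x'=-10.8750 y'=-7.8750

F_att = 1/2·(g−p) = 1/2·(15,17) = (7.5000,8.5000)
o1: d²=562 > ρ²=25 → inactive
o2: d²=1 ≤ ρ²=25; F_rep = 3·(-1,0)/1² = (-3.0000,0.0000)
o3: d²=545 > ρ²=25 → inactive
F = F_att + ΣF_rep = (4.5000,8.5000)
p' = p + 1/4·F = (-10.8750,-7.8750)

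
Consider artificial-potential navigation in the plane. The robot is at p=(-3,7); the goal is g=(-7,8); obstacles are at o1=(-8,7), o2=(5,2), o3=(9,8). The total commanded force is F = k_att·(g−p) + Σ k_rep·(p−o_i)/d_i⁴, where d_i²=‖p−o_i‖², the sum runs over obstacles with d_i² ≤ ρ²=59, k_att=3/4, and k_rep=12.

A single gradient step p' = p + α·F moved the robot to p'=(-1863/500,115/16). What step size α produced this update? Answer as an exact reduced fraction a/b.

F_att = 3/4·(g−p) = 3/4·(-4,1) = (-3.0000,0.7500)
o1: d²=25 ≤ ρ²=59; F_rep = 12·(5,0)/25² = (0.0960,0.0000)
o2: d²=89 > ρ²=59 → inactive
o3: d²=145 > ρ²=59 → inactive
F = F_att + ΣF_rep = (-2.9040,0.7500)
Δp = p'−p = (-0.7260,0.1875); α = Δx/Fx = (-363/500) / (-363/125) = 1/4
check: Δy/Fy = (3/16) / (3/4) = 1/4 ✓

α = 1/4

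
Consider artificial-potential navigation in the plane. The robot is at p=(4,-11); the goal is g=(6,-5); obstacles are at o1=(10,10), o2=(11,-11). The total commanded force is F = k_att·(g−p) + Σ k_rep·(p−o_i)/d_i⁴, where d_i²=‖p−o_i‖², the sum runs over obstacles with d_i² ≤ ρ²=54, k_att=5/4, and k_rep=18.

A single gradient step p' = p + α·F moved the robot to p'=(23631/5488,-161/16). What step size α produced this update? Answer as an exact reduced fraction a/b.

F_att = 5/4·(g−p) = 5/4·(2,6) = (2.5000,7.5000)
o1: d²=477 > ρ²=54 → inactive
o2: d²=49 ≤ ρ²=54; F_rep = 18·(-7,0)/49² = (-0.0525,0.0000)
F = F_att + ΣF_rep = (2.4475,7.5000)
Δp = p'−p = (0.3059,0.9375); α = Δx/Fx = (1679/5488) / (1679/686) = 1/8
check: Δy/Fy = (15/16) / (15/2) = 1/8 ✓

α = 1/8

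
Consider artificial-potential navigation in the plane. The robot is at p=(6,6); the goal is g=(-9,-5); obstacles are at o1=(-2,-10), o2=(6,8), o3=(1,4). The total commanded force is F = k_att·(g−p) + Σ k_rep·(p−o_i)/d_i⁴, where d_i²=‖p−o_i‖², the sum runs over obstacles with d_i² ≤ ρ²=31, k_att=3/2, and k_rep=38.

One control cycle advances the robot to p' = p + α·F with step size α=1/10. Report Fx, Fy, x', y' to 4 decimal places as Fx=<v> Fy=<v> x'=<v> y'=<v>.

F_att = 3/2·(g−p) = 3/2·(-15,-11) = (-22.5000,-16.5000)
o1: d²=320 > ρ²=31 → inactive
o2: d²=4 ≤ ρ²=31; F_rep = 38·(0,-2)/4² = (0.0000,-4.7500)
o3: d²=29 ≤ ρ²=31; F_rep = 38·(5,2)/29² = (0.2259,0.0904)
F = F_att + ΣF_rep = (-22.2741,-21.1596)
p' = p + 1/10·F = (3.7726,3.8840)

Fx=-22.2741 Fy=-21.1596 x'=3.7726 y'=3.8840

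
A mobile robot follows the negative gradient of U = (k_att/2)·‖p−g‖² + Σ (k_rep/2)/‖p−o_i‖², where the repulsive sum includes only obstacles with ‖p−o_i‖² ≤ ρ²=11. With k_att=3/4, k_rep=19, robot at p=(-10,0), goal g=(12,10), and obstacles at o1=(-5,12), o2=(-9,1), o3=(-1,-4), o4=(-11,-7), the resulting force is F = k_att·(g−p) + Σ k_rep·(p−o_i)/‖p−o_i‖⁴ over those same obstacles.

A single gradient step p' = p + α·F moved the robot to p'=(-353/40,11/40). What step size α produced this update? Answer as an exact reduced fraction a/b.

F_att = 3/4·(g−p) = 3/4·(22,10) = (16.5000,7.5000)
o1: d²=169 > ρ²=11 → inactive
o2: d²=2 ≤ ρ²=11; F_rep = 19·(-1,-1)/2² = (-4.7500,-4.7500)
o3: d²=97 > ρ²=11 → inactive
o4: d²=50 > ρ²=11 → inactive
F = F_att + ΣF_rep = (11.7500,2.7500)
Δp = p'−p = (1.1750,0.2750); α = Δx/Fx = (47/40) / (47/4) = 1/10
check: Δy/Fy = (11/40) / (11/4) = 1/10 ✓

α = 1/10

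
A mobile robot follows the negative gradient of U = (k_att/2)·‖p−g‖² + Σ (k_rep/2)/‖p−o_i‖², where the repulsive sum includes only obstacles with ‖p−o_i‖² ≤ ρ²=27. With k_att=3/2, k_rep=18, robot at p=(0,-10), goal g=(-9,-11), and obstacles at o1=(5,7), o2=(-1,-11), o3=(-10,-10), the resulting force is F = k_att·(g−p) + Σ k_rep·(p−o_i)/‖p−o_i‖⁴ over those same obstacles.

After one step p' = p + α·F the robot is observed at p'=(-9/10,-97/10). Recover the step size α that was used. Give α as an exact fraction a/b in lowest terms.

F_att = 3/2·(g−p) = 3/2·(-9,-1) = (-13.5000,-1.5000)
o1: d²=314 > ρ²=27 → inactive
o2: d²=2 ≤ ρ²=27; F_rep = 18·(1,1)/2² = (4.5000,4.5000)
o3: d²=100 > ρ²=27 → inactive
F = F_att + ΣF_rep = (-9.0000,3.0000)
Δp = p'−p = (-0.9000,0.3000); α = Δx/Fx = (-9/10) / (-9) = 1/10
check: Δy/Fy = (3/10) / (3) = 1/10 ✓

α = 1/10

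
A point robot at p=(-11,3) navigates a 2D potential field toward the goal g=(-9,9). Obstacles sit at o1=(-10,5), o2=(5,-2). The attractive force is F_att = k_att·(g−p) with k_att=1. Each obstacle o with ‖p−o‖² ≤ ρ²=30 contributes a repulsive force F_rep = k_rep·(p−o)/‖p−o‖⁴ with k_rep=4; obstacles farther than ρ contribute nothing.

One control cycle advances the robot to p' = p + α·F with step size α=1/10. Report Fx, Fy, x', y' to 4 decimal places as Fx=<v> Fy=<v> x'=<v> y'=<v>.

Fx=1.8400 Fy=5.6800 x'=-10.8160 y'=3.5680

F_att = 1·(g−p) = 1·(2,6) = (2.0000,6.0000)
o1: d²=5 ≤ ρ²=30; F_rep = 4·(-1,-2)/5² = (-0.1600,-0.3200)
o2: d²=281 > ρ²=30 → inactive
F = F_att + ΣF_rep = (1.8400,5.6800)
p' = p + 1/10·F = (-10.8160,3.5680)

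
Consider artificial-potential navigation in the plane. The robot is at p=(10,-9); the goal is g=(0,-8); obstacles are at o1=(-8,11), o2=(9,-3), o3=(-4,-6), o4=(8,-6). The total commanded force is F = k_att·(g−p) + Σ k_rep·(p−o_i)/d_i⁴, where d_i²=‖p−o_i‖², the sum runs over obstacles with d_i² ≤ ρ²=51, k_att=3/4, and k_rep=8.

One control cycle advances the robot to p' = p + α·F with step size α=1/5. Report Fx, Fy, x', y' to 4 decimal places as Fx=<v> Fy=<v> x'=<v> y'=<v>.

F_att = 3/4·(g−p) = 3/4·(-10,1) = (-7.5000,0.7500)
o1: d²=724 > ρ²=51 → inactive
o2: d²=37 ≤ ρ²=51; F_rep = 8·(1,-6)/37² = (0.0058,-0.0351)
o3: d²=205 > ρ²=51 → inactive
o4: d²=13 ≤ ρ²=51; F_rep = 8·(2,-3)/13² = (0.0947,-0.1420)
F = F_att + ΣF_rep = (-7.3995,0.5729)
p' = p + 1/5·F = (8.5201,-8.8854)

Fx=-7.3995 Fy=0.5729 x'=8.5201 y'=-8.8854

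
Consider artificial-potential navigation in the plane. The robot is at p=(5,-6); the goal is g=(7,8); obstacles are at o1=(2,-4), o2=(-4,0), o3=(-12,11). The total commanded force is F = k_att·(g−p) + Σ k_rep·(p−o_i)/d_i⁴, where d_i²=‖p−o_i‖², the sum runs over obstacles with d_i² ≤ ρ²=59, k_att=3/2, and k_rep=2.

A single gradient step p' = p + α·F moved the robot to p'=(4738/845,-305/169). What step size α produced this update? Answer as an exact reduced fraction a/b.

F_att = 3/2·(g−p) = 3/2·(2,14) = (3.0000,21.0000)
o1: d²=13 ≤ ρ²=59; F_rep = 2·(3,-2)/13² = (0.0355,-0.0237)
o2: d²=117 > ρ²=59 → inactive
o3: d²=578 > ρ²=59 → inactive
F = F_att + ΣF_rep = (3.0355,20.9763)
Δp = p'−p = (0.6071,4.1953); α = Δx/Fx = (513/845) / (513/169) = 1/5
check: Δy/Fy = (709/169) / (3545/169) = 1/5 ✓

α = 1/5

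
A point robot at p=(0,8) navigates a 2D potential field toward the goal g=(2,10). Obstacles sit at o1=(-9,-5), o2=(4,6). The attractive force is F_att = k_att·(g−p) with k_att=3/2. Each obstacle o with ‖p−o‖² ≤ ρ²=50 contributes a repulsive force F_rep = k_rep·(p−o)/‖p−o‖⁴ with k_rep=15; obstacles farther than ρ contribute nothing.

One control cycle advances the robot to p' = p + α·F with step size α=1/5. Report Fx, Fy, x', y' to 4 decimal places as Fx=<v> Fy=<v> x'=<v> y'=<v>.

F_att = 3/2·(g−p) = 3/2·(2,2) = (3.0000,3.0000)
o1: d²=250 > ρ²=50 → inactive
o2: d²=20 ≤ ρ²=50; F_rep = 15·(-4,2)/20² = (-0.1500,0.0750)
F = F_att + ΣF_rep = (2.8500,3.0750)
p' = p + 1/5·F = (0.5700,8.6150)

Fx=2.8500 Fy=3.0750 x'=0.5700 y'=8.6150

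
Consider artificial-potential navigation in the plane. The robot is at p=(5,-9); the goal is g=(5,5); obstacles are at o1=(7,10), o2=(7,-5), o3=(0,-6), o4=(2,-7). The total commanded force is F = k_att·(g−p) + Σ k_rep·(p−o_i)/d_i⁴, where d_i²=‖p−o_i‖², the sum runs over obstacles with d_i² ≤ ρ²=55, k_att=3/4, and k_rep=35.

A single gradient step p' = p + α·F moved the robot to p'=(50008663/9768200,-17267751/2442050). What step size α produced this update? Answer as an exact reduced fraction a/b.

F_att = 3/4·(g−p) = 3/4·(0,14) = (0.0000,10.5000)
o1: d²=365 > ρ²=55 → inactive
o2: d²=20 ≤ ρ²=55; F_rep = 35·(-2,-4)/20² = (-0.1750,-0.3500)
o3: d²=34 ≤ ρ²=55; F_rep = 35·(5,-3)/34² = (0.1514,-0.0908)
o4: d²=13 ≤ ρ²=55; F_rep = 35·(3,-2)/13² = (0.6213,-0.4142)
F = F_att + ΣF_rep = (0.5977,9.6450)
Δp = p'−p = (0.1195,1.9290); α = Δx/Fx = (1167663/9768200) / (1167663/1953640) = 1/5
check: Δy/Fy = (4710699/2442050) / (4710699/488410) = 1/5 ✓

α = 1/5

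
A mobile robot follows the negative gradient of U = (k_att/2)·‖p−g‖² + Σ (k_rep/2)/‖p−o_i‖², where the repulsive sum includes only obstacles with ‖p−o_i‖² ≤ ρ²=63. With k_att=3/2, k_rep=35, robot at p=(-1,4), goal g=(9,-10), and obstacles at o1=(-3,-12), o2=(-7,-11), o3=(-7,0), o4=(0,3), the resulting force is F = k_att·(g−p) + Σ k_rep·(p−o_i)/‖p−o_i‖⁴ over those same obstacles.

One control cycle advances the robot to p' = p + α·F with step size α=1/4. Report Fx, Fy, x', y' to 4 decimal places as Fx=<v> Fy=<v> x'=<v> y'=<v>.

F_att = 3/2·(g−p) = 3/2·(10,-14) = (15.0000,-21.0000)
o1: d²=260 > ρ²=63 → inactive
o2: d²=261 > ρ²=63 → inactive
o3: d²=52 ≤ ρ²=63; F_rep = 35·(6,4)/52² = (0.0777,0.0518)
o4: d²=2 ≤ ρ²=63; F_rep = 35·(-1,1)/2² = (-8.7500,8.7500)
F = F_att + ΣF_rep = (6.3277,-12.1982)
p' = p + 1/4·F = (0.5819,0.9504)

Fx=6.3277 Fy=-12.1982 x'=0.5819 y'=0.9504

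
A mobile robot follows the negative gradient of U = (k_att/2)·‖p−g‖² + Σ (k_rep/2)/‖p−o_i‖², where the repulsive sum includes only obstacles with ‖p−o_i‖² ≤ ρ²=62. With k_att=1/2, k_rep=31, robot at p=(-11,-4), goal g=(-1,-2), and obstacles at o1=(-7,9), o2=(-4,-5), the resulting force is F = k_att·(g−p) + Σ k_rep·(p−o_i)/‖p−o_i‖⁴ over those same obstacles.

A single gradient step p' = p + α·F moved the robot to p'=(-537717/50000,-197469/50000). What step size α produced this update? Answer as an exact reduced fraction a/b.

F_att = 1/2·(g−p) = 1/2·(10,2) = (5.0000,1.0000)
o1: d²=185 > ρ²=62 → inactive
o2: d²=50 ≤ ρ²=62; F_rep = 31·(-7,1)/50² = (-0.0868,0.0124)
F = F_att + ΣF_rep = (4.9132,1.0124)
Δp = p'−p = (0.2457,0.0506); α = Δx/Fx = (12283/50000) / (12283/2500) = 1/20
check: Δy/Fy = (2531/50000) / (2531/2500) = 1/20 ✓

α = 1/20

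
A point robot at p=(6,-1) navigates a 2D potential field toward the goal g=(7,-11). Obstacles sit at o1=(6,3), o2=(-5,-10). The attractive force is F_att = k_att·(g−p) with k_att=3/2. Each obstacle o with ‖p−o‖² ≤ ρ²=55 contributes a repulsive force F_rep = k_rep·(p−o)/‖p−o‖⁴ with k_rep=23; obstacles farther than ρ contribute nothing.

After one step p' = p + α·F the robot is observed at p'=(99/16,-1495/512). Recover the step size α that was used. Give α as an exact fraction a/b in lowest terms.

F_att = 3/2·(g−p) = 3/2·(1,-10) = (1.5000,-15.0000)
o1: d²=16 ≤ ρ²=55; F_rep = 23·(0,-4)/16² = (0.0000,-0.3594)
o2: d²=202 > ρ²=55 → inactive
F = F_att + ΣF_rep = (1.5000,-15.3594)
Δp = p'−p = (0.1875,-1.9199); α = Δx/Fx = (3/16) / (3/2) = 1/8
check: Δy/Fy = (-983/512) / (-983/64) = 1/8 ✓

α = 1/8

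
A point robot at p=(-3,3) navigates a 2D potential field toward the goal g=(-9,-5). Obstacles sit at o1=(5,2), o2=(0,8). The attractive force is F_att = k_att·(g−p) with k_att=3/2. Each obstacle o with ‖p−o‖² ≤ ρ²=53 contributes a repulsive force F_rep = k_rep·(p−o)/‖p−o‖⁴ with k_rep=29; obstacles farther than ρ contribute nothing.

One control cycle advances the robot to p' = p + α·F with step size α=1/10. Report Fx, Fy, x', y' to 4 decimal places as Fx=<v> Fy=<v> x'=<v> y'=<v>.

F_att = 3/2·(g−p) = 3/2·(-6,-8) = (-9.0000,-12.0000)
o1: d²=65 > ρ²=53 → inactive
o2: d²=34 ≤ ρ²=53; F_rep = 29·(-3,-5)/34² = (-0.0753,-0.1254)
F = F_att + ΣF_rep = (-9.0753,-12.1254)
p' = p + 1/10·F = (-3.9075,1.7875)

Fx=-9.0753 Fy=-12.1254 x'=-3.9075 y'=1.7875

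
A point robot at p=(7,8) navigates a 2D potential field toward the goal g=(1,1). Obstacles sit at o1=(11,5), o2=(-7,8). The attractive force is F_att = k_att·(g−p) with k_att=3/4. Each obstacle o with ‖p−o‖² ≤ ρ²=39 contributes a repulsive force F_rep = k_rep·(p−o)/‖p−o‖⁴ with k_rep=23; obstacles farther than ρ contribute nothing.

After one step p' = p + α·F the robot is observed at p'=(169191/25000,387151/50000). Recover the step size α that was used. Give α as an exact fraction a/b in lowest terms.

F_att = 3/4·(g−p) = 3/4·(-6,-7) = (-4.5000,-5.2500)
o1: d²=25 ≤ ρ²=39; F_rep = 23·(-4,3)/25² = (-0.1472,0.1104)
o2: d²=196 > ρ²=39 → inactive
F = F_att + ΣF_rep = (-4.6472,-5.1396)
Δp = p'−p = (-0.2324,-0.2570); α = Δx/Fx = (-5809/25000) / (-5809/1250) = 1/20
check: Δy/Fy = (-12849/50000) / (-12849/2500) = 1/20 ✓

α = 1/20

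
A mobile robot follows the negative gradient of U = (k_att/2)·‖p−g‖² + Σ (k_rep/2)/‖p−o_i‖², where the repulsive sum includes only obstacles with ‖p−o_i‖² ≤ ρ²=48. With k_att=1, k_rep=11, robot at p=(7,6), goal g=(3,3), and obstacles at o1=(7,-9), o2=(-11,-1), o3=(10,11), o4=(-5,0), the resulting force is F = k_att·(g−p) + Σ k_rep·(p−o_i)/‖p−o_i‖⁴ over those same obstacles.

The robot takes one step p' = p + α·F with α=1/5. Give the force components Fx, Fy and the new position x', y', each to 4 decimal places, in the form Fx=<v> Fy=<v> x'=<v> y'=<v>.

Fx=-4.0285 Fy=-3.0476 x'=6.1943 y'=5.3905

F_att = 1·(g−p) = 1·(-4,-3) = (-4.0000,-3.0000)
o1: d²=225 > ρ²=48 → inactive
o2: d²=373 > ρ²=48 → inactive
o3: d²=34 ≤ ρ²=48; F_rep = 11·(-3,-5)/34² = (-0.0285,-0.0476)
o4: d²=180 > ρ²=48 → inactive
F = F_att + ΣF_rep = (-4.0285,-3.0476)
p' = p + 1/5·F = (6.1943,5.3905)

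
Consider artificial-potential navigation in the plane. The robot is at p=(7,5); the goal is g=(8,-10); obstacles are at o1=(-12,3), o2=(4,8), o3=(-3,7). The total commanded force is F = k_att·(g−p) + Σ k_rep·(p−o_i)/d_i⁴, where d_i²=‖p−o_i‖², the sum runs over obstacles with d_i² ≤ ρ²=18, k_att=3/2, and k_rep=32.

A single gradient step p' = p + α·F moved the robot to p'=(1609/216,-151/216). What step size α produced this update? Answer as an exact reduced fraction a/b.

F_att = 3/2·(g−p) = 3/2·(1,-15) = (1.5000,-22.5000)
o1: d²=365 > ρ²=18 → inactive
o2: d²=18 ≤ ρ²=18; F_rep = 32·(3,-3)/18² = (0.2963,-0.2963)
o3: d²=104 > ρ²=18 → inactive
F = F_att + ΣF_rep = (1.7963,-22.7963)
Δp = p'−p = (0.4491,-5.6991); α = Δx/Fx = (97/216) / (97/54) = 1/4
check: Δy/Fy = (-1231/216) / (-1231/54) = 1/4 ✓

α = 1/4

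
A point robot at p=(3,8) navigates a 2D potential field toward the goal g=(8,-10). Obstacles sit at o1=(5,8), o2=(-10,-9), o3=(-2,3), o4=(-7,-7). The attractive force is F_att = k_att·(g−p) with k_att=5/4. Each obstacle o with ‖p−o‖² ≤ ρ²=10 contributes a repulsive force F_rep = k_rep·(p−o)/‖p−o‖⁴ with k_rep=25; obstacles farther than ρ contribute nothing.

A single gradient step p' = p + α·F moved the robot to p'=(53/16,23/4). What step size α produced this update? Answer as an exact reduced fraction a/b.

F_att = 5/4·(g−p) = 5/4·(5,-18) = (6.2500,-22.5000)
o1: d²=4 ≤ ρ²=10; F_rep = 25·(-2,0)/4² = (-3.1250,0.0000)
o2: d²=458 > ρ²=10 → inactive
o3: d²=50 > ρ²=10 → inactive
o4: d²=325 > ρ²=10 → inactive
F = F_att + ΣF_rep = (3.1250,-22.5000)
Δp = p'−p = (0.3125,-2.2500); α = Δx/Fx = (5/16) / (25/8) = 1/10
check: Δy/Fy = (-9/4) / (-45/2) = 1/10 ✓

α = 1/10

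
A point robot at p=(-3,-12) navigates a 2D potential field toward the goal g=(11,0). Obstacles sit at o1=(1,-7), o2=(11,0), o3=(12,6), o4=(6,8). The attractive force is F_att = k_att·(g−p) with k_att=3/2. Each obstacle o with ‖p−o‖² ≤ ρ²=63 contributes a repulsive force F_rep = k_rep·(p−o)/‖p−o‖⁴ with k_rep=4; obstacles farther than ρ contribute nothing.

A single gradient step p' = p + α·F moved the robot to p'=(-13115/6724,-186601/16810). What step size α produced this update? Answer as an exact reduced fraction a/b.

α = 1/20

F_att = 3/2·(g−p) = 3/2·(14,12) = (21.0000,18.0000)
o1: d²=41 ≤ ρ²=63; F_rep = 4·(-4,-5)/41² = (-0.0095,-0.0119)
o2: d²=340 > ρ²=63 → inactive
o3: d²=549 > ρ²=63 → inactive
o4: d²=481 > ρ²=63 → inactive
F = F_att + ΣF_rep = (20.9905,17.9881)
Δp = p'−p = (1.0495,0.8994); α = Δx/Fx = (7057/6724) / (35285/1681) = 1/20
check: Δy/Fy = (15119/16810) / (30238/1681) = 1/20 ✓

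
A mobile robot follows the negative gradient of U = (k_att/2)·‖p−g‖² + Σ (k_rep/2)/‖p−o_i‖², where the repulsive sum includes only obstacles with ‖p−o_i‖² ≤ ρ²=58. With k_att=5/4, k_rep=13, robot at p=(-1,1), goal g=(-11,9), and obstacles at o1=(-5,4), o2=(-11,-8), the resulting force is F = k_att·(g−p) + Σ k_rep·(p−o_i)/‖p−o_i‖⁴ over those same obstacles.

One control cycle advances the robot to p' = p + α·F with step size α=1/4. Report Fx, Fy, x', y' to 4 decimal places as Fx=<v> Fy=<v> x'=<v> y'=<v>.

Fx=-12.4168 Fy=9.9376 x'=-4.1042 y'=3.4844

F_att = 5/4·(g−p) = 5/4·(-10,8) = (-12.5000,10.0000)
o1: d²=25 ≤ ρ²=58; F_rep = 13·(4,-3)/25² = (0.0832,-0.0624)
o2: d²=181 > ρ²=58 → inactive
F = F_att + ΣF_rep = (-12.4168,9.9376)
p' = p + 1/4·F = (-4.1042,3.4844)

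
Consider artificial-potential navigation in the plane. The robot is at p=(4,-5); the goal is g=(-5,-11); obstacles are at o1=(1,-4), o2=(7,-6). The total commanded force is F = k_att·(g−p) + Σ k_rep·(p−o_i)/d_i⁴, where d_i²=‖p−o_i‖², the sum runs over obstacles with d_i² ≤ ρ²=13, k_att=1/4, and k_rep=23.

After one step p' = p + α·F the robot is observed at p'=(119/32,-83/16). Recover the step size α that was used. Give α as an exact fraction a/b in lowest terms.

F_att = 1/4·(g−p) = 1/4·(-9,-6) = (-2.2500,-1.5000)
o1: d²=10 ≤ ρ²=13; F_rep = 23·(3,-1)/10² = (0.6900,-0.2300)
o2: d²=10 ≤ ρ²=13; F_rep = 23·(-3,1)/10² = (-0.6900,0.2300)
F = F_att + ΣF_rep = (-2.2500,-1.5000)
Δp = p'−p = (-0.2812,-0.1875); α = Δx/Fx = (-9/32) / (-9/4) = 1/8
check: Δy/Fy = (-3/16) / (-3/2) = 1/8 ✓

α = 1/8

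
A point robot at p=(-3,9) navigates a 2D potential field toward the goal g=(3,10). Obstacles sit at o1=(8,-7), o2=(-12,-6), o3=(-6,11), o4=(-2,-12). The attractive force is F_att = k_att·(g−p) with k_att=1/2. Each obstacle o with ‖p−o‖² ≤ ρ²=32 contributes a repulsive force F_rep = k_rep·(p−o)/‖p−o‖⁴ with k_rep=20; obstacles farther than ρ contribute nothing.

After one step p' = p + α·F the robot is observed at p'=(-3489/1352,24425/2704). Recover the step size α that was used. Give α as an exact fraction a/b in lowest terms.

α = 1/8

F_att = 1/2·(g−p) = 1/2·(6,1) = (3.0000,0.5000)
o1: d²=377 > ρ²=32 → inactive
o2: d²=306 > ρ²=32 → inactive
o3: d²=13 ≤ ρ²=32; F_rep = 20·(3,-2)/13² = (0.3550,-0.2367)
o4: d²=442 > ρ²=32 → inactive
F = F_att + ΣF_rep = (3.3550,0.2633)
Δp = p'−p = (0.4194,0.0329); α = Δx/Fx = (567/1352) / (567/169) = 1/8
check: Δy/Fy = (89/2704) / (89/338) = 1/8 ✓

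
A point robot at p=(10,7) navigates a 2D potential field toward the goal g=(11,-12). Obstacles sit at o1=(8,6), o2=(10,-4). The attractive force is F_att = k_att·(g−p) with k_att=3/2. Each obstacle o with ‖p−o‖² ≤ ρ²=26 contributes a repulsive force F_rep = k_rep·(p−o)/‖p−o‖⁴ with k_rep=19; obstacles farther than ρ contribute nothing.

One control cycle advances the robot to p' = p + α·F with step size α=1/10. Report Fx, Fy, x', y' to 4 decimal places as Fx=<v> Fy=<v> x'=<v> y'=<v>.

Fx=3.0200 Fy=-27.7400 x'=10.3020 y'=4.2260

F_att = 3/2·(g−p) = 3/2·(1,-19) = (1.5000,-28.5000)
o1: d²=5 ≤ ρ²=26; F_rep = 19·(2,1)/5² = (1.5200,0.7600)
o2: d²=121 > ρ²=26 → inactive
F = F_att + ΣF_rep = (3.0200,-27.7400)
p' = p + 1/10·F = (10.3020,4.2260)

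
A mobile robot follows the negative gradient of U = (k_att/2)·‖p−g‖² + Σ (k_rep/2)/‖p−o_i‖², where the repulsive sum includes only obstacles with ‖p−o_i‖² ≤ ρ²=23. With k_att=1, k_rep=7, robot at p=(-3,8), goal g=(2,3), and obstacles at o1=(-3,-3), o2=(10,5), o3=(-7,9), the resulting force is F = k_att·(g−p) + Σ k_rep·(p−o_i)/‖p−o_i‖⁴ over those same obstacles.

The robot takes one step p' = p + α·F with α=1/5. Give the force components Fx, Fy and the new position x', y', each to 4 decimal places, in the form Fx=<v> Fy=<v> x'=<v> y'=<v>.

F_att = 1·(g−p) = 1·(5,-5) = (5.0000,-5.0000)
o1: d²=121 > ρ²=23 → inactive
o2: d²=178 > ρ²=23 → inactive
o3: d²=17 ≤ ρ²=23; F_rep = 7·(4,-1)/17² = (0.0969,-0.0242)
F = F_att + ΣF_rep = (5.0969,-5.0242)
p' = p + 1/5·F = (-1.9806,6.9952)

Fx=5.0969 Fy=-5.0242 x'=-1.9806 y'=6.9952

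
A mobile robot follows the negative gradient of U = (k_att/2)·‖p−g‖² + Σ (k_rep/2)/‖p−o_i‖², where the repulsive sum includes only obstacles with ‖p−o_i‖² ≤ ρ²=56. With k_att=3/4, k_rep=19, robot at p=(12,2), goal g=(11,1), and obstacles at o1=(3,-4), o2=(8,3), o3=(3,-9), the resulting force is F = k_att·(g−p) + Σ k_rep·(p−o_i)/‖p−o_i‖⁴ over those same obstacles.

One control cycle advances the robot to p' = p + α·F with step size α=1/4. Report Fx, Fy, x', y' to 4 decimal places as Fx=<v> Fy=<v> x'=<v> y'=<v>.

Fx=-0.4870 Fy=-0.8157 x'=11.8782 y'=1.7961

F_att = 3/4·(g−p) = 3/4·(-1,-1) = (-0.7500,-0.7500)
o1: d²=117 > ρ²=56 → inactive
o2: d²=17 ≤ ρ²=56; F_rep = 19·(4,-1)/17² = (0.2630,-0.0657)
o3: d²=202 > ρ²=56 → inactive
F = F_att + ΣF_rep = (-0.4870,-0.8157)
p' = p + 1/4·F = (11.8782,1.7961)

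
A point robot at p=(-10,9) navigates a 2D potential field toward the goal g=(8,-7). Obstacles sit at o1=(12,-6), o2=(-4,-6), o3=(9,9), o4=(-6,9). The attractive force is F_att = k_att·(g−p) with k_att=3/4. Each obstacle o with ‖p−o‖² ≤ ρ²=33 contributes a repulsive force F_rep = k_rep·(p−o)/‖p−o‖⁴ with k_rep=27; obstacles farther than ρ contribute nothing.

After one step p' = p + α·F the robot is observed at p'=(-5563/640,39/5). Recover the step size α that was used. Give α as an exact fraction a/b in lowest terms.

α = 1/10

F_att = 3/4·(g−p) = 3/4·(18,-16) = (13.5000,-12.0000)
o1: d²=709 > ρ²=33 → inactive
o2: d²=261 > ρ²=33 → inactive
o3: d²=361 > ρ²=33 → inactive
o4: d²=16 ≤ ρ²=33; F_rep = 27·(-4,0)/16² = (-0.4219,0.0000)
F = F_att + ΣF_rep = (13.0781,-12.0000)
Δp = p'−p = (1.3078,-1.2000); α = Δx/Fx = (837/640) / (837/64) = 1/10
check: Δy/Fy = (-6/5) / (-12) = 1/10 ✓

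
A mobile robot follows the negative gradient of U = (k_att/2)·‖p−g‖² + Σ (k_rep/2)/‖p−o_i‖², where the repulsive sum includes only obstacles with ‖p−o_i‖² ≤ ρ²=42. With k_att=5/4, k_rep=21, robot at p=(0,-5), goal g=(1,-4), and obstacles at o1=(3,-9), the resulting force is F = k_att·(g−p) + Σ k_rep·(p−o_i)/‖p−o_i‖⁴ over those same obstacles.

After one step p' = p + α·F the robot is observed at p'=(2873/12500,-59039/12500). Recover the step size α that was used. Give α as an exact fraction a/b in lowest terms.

F_att = 5/4·(g−p) = 5/4·(1,1) = (1.2500,1.2500)
o1: d²=25 ≤ ρ²=42; F_rep = 21·(-3,4)/25² = (-0.1008,0.1344)
F = F_att + ΣF_rep = (1.1492,1.3844)
Δp = p'−p = (0.2298,0.2769); α = Δx/Fx = (2873/12500) / (2873/2500) = 1/5
check: Δy/Fy = (3461/12500) / (3461/2500) = 1/5 ✓

α = 1/5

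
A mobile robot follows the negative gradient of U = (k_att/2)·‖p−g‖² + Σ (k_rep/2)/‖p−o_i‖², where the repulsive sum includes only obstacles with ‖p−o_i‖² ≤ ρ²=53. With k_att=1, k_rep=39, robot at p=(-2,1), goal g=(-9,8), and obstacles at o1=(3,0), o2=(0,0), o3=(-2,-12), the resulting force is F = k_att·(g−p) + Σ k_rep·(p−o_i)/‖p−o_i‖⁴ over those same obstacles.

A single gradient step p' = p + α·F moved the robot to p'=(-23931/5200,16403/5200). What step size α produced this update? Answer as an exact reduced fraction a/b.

α = 1/4

F_att = 1·(g−p) = 1·(-7,7) = (-7.0000,7.0000)
o1: d²=26 ≤ ρ²=53; F_rep = 39·(-5,1)/26² = (-0.2885,0.0577)
o2: d²=5 ≤ ρ²=53; F_rep = 39·(-2,1)/5² = (-3.1200,1.5600)
o3: d²=169 > ρ²=53 → inactive
F = F_att + ΣF_rep = (-10.4085,8.6177)
Δp = p'−p = (-2.6021,2.1544); α = Δx/Fx = (-13531/5200) / (-13531/1300) = 1/4
check: Δy/Fy = (11203/5200) / (11203/1300) = 1/4 ✓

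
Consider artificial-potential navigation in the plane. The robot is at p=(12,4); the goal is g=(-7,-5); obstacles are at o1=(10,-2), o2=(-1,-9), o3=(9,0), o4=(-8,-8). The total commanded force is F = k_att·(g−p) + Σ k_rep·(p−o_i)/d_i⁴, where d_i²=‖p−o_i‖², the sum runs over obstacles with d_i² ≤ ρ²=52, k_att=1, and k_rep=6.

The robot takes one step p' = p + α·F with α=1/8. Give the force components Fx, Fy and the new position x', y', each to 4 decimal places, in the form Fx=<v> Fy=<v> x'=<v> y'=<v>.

Fx=-18.9637 Fy=-8.9391 x'=9.6295 y'=2.8826

F_att = 1·(g−p) = 1·(-19,-9) = (-19.0000,-9.0000)
o1: d²=40 ≤ ρ²=52; F_rep = 6·(2,6)/40² = (0.0075,0.0225)
o2: d²=338 > ρ²=52 → inactive
o3: d²=25 ≤ ρ²=52; F_rep = 6·(3,4)/25² = (0.0288,0.0384)
o4: d²=544 > ρ²=52 → inactive
F = F_att + ΣF_rep = (-18.9637,-8.9391)
p' = p + 1/8·F = (9.6295,2.8826)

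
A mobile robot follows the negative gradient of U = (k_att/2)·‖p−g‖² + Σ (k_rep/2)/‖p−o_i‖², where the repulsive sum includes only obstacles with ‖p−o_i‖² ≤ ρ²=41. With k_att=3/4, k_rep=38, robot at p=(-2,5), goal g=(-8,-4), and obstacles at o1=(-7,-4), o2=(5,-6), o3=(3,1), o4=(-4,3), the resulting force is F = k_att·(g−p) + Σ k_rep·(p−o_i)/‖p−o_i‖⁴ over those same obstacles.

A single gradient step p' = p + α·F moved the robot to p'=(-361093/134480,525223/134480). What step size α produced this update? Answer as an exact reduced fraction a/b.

F_att = 3/4·(g−p) = 3/4·(-6,-9) = (-4.5000,-6.7500)
o1: d²=106 > ρ²=41 → inactive
o2: d²=170 > ρ²=41 → inactive
o3: d²=41 ≤ ρ²=41; F_rep = 38·(-5,4)/41² = (-0.1130,0.0904)
o4: d²=8 ≤ ρ²=41; F_rep = 38·(2,2)/8² = (1.1875,1.1875)
F = F_att + ΣF_rep = (-3.4255,-5.4721)
Δp = p'−p = (-0.6851,-1.0944); α = Δx/Fx = (-92133/134480) / (-92133/26896) = 1/5
check: Δy/Fy = (-147177/134480) / (-147177/26896) = 1/5 ✓

α = 1/5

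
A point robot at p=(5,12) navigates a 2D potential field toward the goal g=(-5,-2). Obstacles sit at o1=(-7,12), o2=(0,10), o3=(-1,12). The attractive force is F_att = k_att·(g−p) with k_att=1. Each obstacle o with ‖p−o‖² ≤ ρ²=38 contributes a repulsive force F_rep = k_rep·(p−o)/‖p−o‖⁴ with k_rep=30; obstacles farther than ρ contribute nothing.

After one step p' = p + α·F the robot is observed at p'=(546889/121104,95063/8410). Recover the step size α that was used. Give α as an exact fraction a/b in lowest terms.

α = 1/20

F_att = 1·(g−p) = 1·(-10,-14) = (-10.0000,-14.0000)
o1: d²=144 > ρ²=38 → inactive
o2: d²=29 ≤ ρ²=38; F_rep = 30·(5,2)/29² = (0.1784,0.0713)
o3: d²=36 ≤ ρ²=38; F_rep = 30·(6,0)/36² = (0.1389,0.0000)
F = F_att + ΣF_rep = (-9.6828,-13.9287)
Δp = p'−p = (-0.4841,-0.6964); α = Δx/Fx = (-58631/121104) / (-293155/30276) = 1/20
check: Δy/Fy = (-5857/8410) / (-11714/841) = 1/20 ✓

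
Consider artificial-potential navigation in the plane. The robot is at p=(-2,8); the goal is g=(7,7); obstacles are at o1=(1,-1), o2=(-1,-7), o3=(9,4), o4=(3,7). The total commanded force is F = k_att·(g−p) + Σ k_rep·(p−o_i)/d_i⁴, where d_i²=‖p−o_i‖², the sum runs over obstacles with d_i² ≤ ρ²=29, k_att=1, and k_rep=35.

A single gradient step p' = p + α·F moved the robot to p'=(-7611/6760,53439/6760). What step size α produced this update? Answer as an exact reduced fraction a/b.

α = 1/10

F_att = 1·(g−p) = 1·(9,-1) = (9.0000,-1.0000)
o1: d²=90 > ρ²=29 → inactive
o2: d²=226 > ρ²=29 → inactive
o3: d²=137 > ρ²=29 → inactive
o4: d²=26 ≤ ρ²=29; F_rep = 35·(-5,1)/26² = (-0.2589,0.0518)
F = F_att + ΣF_rep = (8.7411,-0.9482)
Δp = p'−p = (0.8741,-0.0948); α = Δx/Fx = (5909/6760) / (5909/676) = 1/10
check: Δy/Fy = (-641/6760) / (-641/676) = 1/10 ✓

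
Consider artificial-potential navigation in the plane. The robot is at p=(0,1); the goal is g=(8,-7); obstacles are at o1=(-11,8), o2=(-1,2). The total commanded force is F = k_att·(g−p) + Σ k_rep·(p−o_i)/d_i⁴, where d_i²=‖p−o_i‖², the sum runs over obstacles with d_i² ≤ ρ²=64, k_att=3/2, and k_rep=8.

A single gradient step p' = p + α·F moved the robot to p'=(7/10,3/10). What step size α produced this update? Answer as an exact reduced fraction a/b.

F_att = 3/2·(g−p) = 3/2·(8,-8) = (12.0000,-12.0000)
o1: d²=170 > ρ²=64 → inactive
o2: d²=2 ≤ ρ²=64; F_rep = 8·(1,-1)/2² = (2.0000,-2.0000)
F = F_att + ΣF_rep = (14.0000,-14.0000)
Δp = p'−p = (0.7000,-0.7000); α = Δx/Fx = (7/10) / (14) = 1/20
check: Δy/Fy = (-7/10) / (-14) = 1/20 ✓

α = 1/20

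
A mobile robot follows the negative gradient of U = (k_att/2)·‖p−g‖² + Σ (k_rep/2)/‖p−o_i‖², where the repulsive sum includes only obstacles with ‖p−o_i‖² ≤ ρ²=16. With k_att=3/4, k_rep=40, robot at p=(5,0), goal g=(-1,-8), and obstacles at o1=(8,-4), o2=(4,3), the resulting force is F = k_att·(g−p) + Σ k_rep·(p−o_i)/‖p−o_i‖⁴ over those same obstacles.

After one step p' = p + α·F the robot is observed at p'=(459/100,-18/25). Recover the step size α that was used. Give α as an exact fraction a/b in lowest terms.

F_att = 3/4·(g−p) = 3/4·(-6,-8) = (-4.5000,-6.0000)
o1: d²=25 > ρ²=16 → inactive
o2: d²=10 ≤ ρ²=16; F_rep = 40·(1,-3)/10² = (0.4000,-1.2000)
F = F_att + ΣF_rep = (-4.1000,-7.2000)
Δp = p'−p = (-0.4100,-0.7200); α = Δx/Fx = (-41/100) / (-41/10) = 1/10
check: Δy/Fy = (-18/25) / (-36/5) = 1/10 ✓

α = 1/10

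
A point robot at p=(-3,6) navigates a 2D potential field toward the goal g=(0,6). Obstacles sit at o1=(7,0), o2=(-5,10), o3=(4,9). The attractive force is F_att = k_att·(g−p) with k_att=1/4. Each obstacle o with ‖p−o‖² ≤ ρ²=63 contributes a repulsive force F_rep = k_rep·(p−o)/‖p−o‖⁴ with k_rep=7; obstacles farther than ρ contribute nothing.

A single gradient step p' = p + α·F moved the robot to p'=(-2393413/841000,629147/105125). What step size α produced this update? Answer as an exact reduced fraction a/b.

F_att = 1/4·(g−p) = 1/4·(3,0) = (0.7500,0.0000)
o1: d²=136 > ρ²=63 → inactive
o2: d²=20 ≤ ρ²=63; F_rep = 7·(2,-4)/20² = (0.0350,-0.0700)
o3: d²=58 ≤ ρ²=63; F_rep = 7·(-7,-3)/58² = (-0.0146,-0.0062)
F = F_att + ΣF_rep = (0.7704,-0.0762)
Δp = p'−p = (0.1541,-0.0152); α = Δx/Fx = (129587/841000) / (129587/168200) = 1/5
check: Δy/Fy = (-1603/105125) / (-1603/21025) = 1/5 ✓

α = 1/5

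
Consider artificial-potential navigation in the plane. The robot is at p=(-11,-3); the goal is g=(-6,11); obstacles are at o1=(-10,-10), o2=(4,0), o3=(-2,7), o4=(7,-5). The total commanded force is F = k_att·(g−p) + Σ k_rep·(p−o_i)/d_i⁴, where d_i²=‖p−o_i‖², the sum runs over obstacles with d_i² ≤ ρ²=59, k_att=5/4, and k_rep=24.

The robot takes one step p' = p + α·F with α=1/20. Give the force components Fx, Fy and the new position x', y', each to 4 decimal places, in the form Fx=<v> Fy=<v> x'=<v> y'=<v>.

F_att = 5/4·(g−p) = 5/4·(5,14) = (6.2500,17.5000)
o1: d²=50 ≤ ρ²=59; F_rep = 24·(-1,7)/50² = (-0.0096,0.0672)
o2: d²=234 > ρ²=59 → inactive
o3: d²=181 > ρ²=59 → inactive
o4: d²=328 > ρ²=59 → inactive
F = F_att + ΣF_rep = (6.2404,17.5672)
p' = p + 1/20·F = (-10.6880,-2.1216)

Fx=6.2404 Fy=17.5672 x'=-10.6880 y'=-2.1216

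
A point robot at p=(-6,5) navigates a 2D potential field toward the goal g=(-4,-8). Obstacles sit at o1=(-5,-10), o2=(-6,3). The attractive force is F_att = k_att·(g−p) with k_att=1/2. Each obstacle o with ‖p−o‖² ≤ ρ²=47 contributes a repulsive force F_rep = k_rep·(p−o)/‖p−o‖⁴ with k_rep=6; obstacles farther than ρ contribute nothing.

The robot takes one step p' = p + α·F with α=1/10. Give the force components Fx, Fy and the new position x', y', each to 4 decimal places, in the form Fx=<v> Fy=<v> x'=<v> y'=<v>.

Fx=1.0000 Fy=-5.7500 x'=-5.9000 y'=4.4250

F_att = 1/2·(g−p) = 1/2·(2,-13) = (1.0000,-6.5000)
o1: d²=226 > ρ²=47 → inactive
o2: d²=4 ≤ ρ²=47; F_rep = 6·(0,2)/4² = (0.0000,0.7500)
F = F_att + ΣF_rep = (1.0000,-5.7500)
p' = p + 1/10·F = (-5.9000,4.4250)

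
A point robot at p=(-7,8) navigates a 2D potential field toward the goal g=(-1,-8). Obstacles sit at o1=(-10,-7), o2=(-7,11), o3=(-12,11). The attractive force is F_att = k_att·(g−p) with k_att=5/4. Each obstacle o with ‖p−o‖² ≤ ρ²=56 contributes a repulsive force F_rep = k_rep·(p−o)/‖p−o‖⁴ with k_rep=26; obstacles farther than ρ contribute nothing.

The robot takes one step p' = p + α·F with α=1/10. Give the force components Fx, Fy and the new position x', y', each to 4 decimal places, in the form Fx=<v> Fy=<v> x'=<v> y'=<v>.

Fx=7.6125 Fy=-21.0304 x'=-6.2388 y'=5.8970

F_att = 5/4·(g−p) = 5/4·(6,-16) = (7.5000,-20.0000)
o1: d²=234 > ρ²=56 → inactive
o2: d²=9 ≤ ρ²=56; F_rep = 26·(0,-3)/9² = (0.0000,-0.9630)
o3: d²=34 ≤ ρ²=56; F_rep = 26·(5,-3)/34² = (0.1125,-0.0675)
F = F_att + ΣF_rep = (7.6125,-21.0304)
p' = p + 1/10·F = (-6.2388,5.8970)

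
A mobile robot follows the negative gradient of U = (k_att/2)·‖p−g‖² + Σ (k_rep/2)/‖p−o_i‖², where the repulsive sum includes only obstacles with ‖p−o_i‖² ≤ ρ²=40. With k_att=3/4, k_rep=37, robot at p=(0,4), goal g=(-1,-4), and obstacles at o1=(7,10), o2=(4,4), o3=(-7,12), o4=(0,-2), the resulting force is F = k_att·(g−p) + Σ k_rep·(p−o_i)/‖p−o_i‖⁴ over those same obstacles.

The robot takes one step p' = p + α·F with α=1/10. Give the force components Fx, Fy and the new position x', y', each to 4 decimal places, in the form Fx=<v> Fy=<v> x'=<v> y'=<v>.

F_att = 3/4·(g−p) = 3/4·(-1,-8) = (-0.7500,-6.0000)
o1: d²=85 > ρ²=40 → inactive
o2: d²=16 ≤ ρ²=40; F_rep = 37·(-4,0)/16² = (-0.5781,0.0000)
o3: d²=113 > ρ²=40 → inactive
o4: d²=36 ≤ ρ²=40; F_rep = 37·(0,6)/36² = (0.0000,0.1713)
F = F_att + ΣF_rep = (-1.3281,-5.8287)
p' = p + 1/10·F = (-0.1328,3.4171)

Fx=-1.3281 Fy=-5.8287 x'=-0.1328 y'=3.4171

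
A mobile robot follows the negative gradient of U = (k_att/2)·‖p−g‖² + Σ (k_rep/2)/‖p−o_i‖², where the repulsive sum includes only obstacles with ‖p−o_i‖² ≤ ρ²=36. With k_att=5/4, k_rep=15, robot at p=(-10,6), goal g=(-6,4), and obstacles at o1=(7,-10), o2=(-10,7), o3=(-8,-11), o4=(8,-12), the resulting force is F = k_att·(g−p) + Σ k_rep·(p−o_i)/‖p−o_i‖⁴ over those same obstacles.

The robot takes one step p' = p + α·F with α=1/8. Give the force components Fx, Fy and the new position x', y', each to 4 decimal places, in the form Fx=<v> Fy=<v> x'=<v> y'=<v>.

Fx=5.0000 Fy=-17.5000 x'=-9.3750 y'=3.8125

F_att = 5/4·(g−p) = 5/4·(4,-2) = (5.0000,-2.5000)
o1: d²=545 > ρ²=36 → inactive
o2: d²=1 ≤ ρ²=36; F_rep = 15·(0,-1)/1² = (0.0000,-15.0000)
o3: d²=293 > ρ²=36 → inactive
o4: d²=648 > ρ²=36 → inactive
F = F_att + ΣF_rep = (5.0000,-17.5000)
p' = p + 1/8·F = (-9.3750,3.8125)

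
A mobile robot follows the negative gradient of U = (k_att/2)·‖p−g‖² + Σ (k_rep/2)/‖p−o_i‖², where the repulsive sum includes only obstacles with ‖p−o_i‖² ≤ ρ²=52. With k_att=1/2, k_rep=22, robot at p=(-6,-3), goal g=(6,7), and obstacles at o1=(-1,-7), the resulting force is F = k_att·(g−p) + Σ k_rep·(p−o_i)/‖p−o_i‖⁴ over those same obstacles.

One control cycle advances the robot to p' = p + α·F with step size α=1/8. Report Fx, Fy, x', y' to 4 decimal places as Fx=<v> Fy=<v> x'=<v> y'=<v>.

F_att = 1/2·(g−p) = 1/2·(12,10) = (6.0000,5.0000)
o1: d²=41 ≤ ρ²=52; F_rep = 22·(-5,4)/41² = (-0.0654,0.0523)
F = F_att + ΣF_rep = (5.9346,5.0523)
p' = p + 1/8·F = (-5.2582,-2.3685)

Fx=5.9346 Fy=5.0523 x'=-5.2582 y'=-2.3685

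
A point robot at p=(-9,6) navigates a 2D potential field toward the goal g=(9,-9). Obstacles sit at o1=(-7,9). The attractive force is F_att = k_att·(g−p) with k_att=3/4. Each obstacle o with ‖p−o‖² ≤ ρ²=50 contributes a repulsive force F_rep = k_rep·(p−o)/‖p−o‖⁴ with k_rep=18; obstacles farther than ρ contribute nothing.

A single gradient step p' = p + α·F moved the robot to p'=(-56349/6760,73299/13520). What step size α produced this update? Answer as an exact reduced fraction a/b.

α = 1/20

F_att = 3/4·(g−p) = 3/4·(18,-15) = (13.5000,-11.2500)
o1: d²=13 ≤ ρ²=50; F_rep = 18·(-2,-3)/13² = (-0.2130,-0.3195)
F = F_att + ΣF_rep = (13.2870,-11.5695)
Δp = p'−p = (0.6643,-0.5785); α = Δx/Fx = (4491/6760) / (4491/338) = 1/20
check: Δy/Fy = (-7821/13520) / (-7821/676) = 1/20 ✓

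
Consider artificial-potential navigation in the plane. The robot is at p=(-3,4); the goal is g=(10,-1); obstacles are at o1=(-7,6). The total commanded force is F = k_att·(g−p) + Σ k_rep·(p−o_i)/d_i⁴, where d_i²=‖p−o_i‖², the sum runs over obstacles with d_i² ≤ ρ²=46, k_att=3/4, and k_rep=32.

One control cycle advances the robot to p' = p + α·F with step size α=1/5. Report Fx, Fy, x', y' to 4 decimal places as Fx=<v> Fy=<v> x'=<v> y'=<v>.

Fx=10.0700 Fy=-3.9100 x'=-0.9860 y'=3.2180

F_att = 3/4·(g−p) = 3/4·(13,-5) = (9.7500,-3.7500)
o1: d²=20 ≤ ρ²=46; F_rep = 32·(4,-2)/20² = (0.3200,-0.1600)
F = F_att + ΣF_rep = (10.0700,-3.9100)
p' = p + 1/5·F = (-0.9860,3.2180)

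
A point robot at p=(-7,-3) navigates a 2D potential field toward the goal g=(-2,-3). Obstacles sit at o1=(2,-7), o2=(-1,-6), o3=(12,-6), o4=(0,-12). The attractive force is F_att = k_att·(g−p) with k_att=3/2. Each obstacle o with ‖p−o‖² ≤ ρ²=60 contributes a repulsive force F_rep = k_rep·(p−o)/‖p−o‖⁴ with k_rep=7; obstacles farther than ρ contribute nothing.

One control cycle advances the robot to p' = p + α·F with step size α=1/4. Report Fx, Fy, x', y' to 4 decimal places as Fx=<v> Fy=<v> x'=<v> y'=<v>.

Fx=7.4793 Fy=0.0104 x'=-5.1302 y'=-2.9974

F_att = 3/2·(g−p) = 3/2·(5,0) = (7.5000,0.0000)
o1: d²=97 > ρ²=60 → inactive
o2: d²=45 ≤ ρ²=60; F_rep = 7·(-6,3)/45² = (-0.0207,0.0104)
o3: d²=370 > ρ²=60 → inactive
o4: d²=130 > ρ²=60 → inactive
F = F_att + ΣF_rep = (7.4793,0.0104)
p' = p + 1/4·F = (-5.1302,-2.9974)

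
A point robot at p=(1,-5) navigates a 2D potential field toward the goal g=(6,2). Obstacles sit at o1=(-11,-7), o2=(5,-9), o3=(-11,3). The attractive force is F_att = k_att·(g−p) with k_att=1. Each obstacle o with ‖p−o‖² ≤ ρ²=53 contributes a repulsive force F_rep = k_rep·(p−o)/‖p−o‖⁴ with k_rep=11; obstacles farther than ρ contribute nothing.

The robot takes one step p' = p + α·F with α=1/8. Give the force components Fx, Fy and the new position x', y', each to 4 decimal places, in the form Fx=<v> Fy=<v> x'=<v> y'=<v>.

F_att = 1·(g−p) = 1·(5,7) = (5.0000,7.0000)
o1: d²=148 > ρ²=53 → inactive
o2: d²=32 ≤ ρ²=53; F_rep = 11·(-4,4)/32² = (-0.0430,0.0430)
o3: d²=208 > ρ²=53 → inactive
F = F_att + ΣF_rep = (4.9570,7.0430)
p' = p + 1/8·F = (1.6196,-4.1196)

Fx=4.9570 Fy=7.0430 x'=1.6196 y'=-4.1196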